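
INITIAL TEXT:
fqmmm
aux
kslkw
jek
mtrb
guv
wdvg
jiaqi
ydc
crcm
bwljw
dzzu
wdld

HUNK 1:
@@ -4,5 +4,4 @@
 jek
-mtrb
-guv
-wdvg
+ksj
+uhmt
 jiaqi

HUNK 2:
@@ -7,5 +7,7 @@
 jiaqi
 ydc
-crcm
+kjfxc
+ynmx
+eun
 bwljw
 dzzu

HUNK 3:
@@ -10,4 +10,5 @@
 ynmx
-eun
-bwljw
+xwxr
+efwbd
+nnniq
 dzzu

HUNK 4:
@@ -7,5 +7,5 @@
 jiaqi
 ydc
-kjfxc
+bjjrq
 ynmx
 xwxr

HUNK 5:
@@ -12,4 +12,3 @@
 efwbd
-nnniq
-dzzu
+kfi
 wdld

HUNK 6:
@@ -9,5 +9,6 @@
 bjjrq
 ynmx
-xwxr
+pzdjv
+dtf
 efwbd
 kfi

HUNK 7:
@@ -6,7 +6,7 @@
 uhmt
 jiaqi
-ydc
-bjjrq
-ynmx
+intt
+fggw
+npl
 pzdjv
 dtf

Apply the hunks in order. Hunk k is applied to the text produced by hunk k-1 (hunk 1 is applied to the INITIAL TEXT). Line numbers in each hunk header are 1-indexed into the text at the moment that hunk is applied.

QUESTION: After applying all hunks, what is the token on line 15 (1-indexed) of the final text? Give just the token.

Answer: wdld

Derivation:
Hunk 1: at line 4 remove [mtrb,guv,wdvg] add [ksj,uhmt] -> 12 lines: fqmmm aux kslkw jek ksj uhmt jiaqi ydc crcm bwljw dzzu wdld
Hunk 2: at line 7 remove [crcm] add [kjfxc,ynmx,eun] -> 14 lines: fqmmm aux kslkw jek ksj uhmt jiaqi ydc kjfxc ynmx eun bwljw dzzu wdld
Hunk 3: at line 10 remove [eun,bwljw] add [xwxr,efwbd,nnniq] -> 15 lines: fqmmm aux kslkw jek ksj uhmt jiaqi ydc kjfxc ynmx xwxr efwbd nnniq dzzu wdld
Hunk 4: at line 7 remove [kjfxc] add [bjjrq] -> 15 lines: fqmmm aux kslkw jek ksj uhmt jiaqi ydc bjjrq ynmx xwxr efwbd nnniq dzzu wdld
Hunk 5: at line 12 remove [nnniq,dzzu] add [kfi] -> 14 lines: fqmmm aux kslkw jek ksj uhmt jiaqi ydc bjjrq ynmx xwxr efwbd kfi wdld
Hunk 6: at line 9 remove [xwxr] add [pzdjv,dtf] -> 15 lines: fqmmm aux kslkw jek ksj uhmt jiaqi ydc bjjrq ynmx pzdjv dtf efwbd kfi wdld
Hunk 7: at line 6 remove [ydc,bjjrq,ynmx] add [intt,fggw,npl] -> 15 lines: fqmmm aux kslkw jek ksj uhmt jiaqi intt fggw npl pzdjv dtf efwbd kfi wdld
Final line 15: wdld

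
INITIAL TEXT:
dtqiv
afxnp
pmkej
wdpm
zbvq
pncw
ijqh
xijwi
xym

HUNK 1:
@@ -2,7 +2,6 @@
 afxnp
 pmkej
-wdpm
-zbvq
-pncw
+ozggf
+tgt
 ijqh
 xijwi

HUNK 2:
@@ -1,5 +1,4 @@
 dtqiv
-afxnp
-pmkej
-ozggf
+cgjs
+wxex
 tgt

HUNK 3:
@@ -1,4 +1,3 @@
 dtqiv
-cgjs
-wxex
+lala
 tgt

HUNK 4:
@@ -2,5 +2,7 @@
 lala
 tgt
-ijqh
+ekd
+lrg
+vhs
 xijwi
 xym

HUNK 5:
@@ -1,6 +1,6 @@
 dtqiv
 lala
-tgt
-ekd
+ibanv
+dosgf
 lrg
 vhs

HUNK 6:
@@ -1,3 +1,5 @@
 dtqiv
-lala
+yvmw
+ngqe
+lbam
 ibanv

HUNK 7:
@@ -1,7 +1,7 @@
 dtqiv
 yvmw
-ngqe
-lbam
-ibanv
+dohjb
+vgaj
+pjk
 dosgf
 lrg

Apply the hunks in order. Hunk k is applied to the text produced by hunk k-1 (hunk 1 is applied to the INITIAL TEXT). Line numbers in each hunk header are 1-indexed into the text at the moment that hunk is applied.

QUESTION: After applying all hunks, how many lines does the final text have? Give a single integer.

Hunk 1: at line 2 remove [wdpm,zbvq,pncw] add [ozggf,tgt] -> 8 lines: dtqiv afxnp pmkej ozggf tgt ijqh xijwi xym
Hunk 2: at line 1 remove [afxnp,pmkej,ozggf] add [cgjs,wxex] -> 7 lines: dtqiv cgjs wxex tgt ijqh xijwi xym
Hunk 3: at line 1 remove [cgjs,wxex] add [lala] -> 6 lines: dtqiv lala tgt ijqh xijwi xym
Hunk 4: at line 2 remove [ijqh] add [ekd,lrg,vhs] -> 8 lines: dtqiv lala tgt ekd lrg vhs xijwi xym
Hunk 5: at line 1 remove [tgt,ekd] add [ibanv,dosgf] -> 8 lines: dtqiv lala ibanv dosgf lrg vhs xijwi xym
Hunk 6: at line 1 remove [lala] add [yvmw,ngqe,lbam] -> 10 lines: dtqiv yvmw ngqe lbam ibanv dosgf lrg vhs xijwi xym
Hunk 7: at line 1 remove [ngqe,lbam,ibanv] add [dohjb,vgaj,pjk] -> 10 lines: dtqiv yvmw dohjb vgaj pjk dosgf lrg vhs xijwi xym
Final line count: 10

Answer: 10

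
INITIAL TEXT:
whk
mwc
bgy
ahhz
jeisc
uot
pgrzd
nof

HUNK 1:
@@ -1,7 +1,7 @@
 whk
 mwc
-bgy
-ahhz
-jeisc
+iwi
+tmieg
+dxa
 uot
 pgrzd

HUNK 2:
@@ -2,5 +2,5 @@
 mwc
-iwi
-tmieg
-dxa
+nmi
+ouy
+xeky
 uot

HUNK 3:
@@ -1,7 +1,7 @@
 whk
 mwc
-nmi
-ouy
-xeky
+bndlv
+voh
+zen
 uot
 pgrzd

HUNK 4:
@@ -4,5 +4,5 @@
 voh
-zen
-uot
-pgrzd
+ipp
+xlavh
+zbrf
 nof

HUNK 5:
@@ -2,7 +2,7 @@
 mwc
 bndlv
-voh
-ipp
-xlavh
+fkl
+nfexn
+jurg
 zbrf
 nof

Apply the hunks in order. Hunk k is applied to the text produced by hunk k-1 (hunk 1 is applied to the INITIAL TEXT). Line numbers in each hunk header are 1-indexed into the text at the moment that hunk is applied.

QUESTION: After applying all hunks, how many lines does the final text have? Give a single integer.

Answer: 8

Derivation:
Hunk 1: at line 1 remove [bgy,ahhz,jeisc] add [iwi,tmieg,dxa] -> 8 lines: whk mwc iwi tmieg dxa uot pgrzd nof
Hunk 2: at line 2 remove [iwi,tmieg,dxa] add [nmi,ouy,xeky] -> 8 lines: whk mwc nmi ouy xeky uot pgrzd nof
Hunk 3: at line 1 remove [nmi,ouy,xeky] add [bndlv,voh,zen] -> 8 lines: whk mwc bndlv voh zen uot pgrzd nof
Hunk 4: at line 4 remove [zen,uot,pgrzd] add [ipp,xlavh,zbrf] -> 8 lines: whk mwc bndlv voh ipp xlavh zbrf nof
Hunk 5: at line 2 remove [voh,ipp,xlavh] add [fkl,nfexn,jurg] -> 8 lines: whk mwc bndlv fkl nfexn jurg zbrf nof
Final line count: 8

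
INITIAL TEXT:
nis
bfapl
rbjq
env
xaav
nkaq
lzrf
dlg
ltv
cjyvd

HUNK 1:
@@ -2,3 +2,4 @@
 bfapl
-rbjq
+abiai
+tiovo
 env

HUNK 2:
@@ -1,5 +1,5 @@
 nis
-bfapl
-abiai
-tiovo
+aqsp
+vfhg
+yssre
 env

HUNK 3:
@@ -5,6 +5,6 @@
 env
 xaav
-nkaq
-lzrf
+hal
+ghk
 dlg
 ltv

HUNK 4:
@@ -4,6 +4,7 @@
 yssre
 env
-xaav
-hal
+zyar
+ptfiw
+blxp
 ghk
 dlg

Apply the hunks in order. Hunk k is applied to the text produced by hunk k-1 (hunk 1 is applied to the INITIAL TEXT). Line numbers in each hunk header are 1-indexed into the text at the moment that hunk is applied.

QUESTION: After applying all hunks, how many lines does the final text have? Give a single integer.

Hunk 1: at line 2 remove [rbjq] add [abiai,tiovo] -> 11 lines: nis bfapl abiai tiovo env xaav nkaq lzrf dlg ltv cjyvd
Hunk 2: at line 1 remove [bfapl,abiai,tiovo] add [aqsp,vfhg,yssre] -> 11 lines: nis aqsp vfhg yssre env xaav nkaq lzrf dlg ltv cjyvd
Hunk 3: at line 5 remove [nkaq,lzrf] add [hal,ghk] -> 11 lines: nis aqsp vfhg yssre env xaav hal ghk dlg ltv cjyvd
Hunk 4: at line 4 remove [xaav,hal] add [zyar,ptfiw,blxp] -> 12 lines: nis aqsp vfhg yssre env zyar ptfiw blxp ghk dlg ltv cjyvd
Final line count: 12

Answer: 12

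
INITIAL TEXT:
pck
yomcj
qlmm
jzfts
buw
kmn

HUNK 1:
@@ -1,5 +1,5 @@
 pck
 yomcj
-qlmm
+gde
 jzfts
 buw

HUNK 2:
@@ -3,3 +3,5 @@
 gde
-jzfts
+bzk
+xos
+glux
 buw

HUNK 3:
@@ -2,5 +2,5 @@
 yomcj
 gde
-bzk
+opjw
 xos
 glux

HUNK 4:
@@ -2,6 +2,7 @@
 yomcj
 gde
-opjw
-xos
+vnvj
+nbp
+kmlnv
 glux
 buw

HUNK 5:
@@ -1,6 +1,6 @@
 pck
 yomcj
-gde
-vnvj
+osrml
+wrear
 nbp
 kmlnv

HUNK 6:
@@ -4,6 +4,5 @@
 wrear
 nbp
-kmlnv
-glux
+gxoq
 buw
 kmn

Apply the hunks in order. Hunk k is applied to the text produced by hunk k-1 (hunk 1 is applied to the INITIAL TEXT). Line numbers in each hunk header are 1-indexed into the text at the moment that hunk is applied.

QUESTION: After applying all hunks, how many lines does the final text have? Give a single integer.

Hunk 1: at line 1 remove [qlmm] add [gde] -> 6 lines: pck yomcj gde jzfts buw kmn
Hunk 2: at line 3 remove [jzfts] add [bzk,xos,glux] -> 8 lines: pck yomcj gde bzk xos glux buw kmn
Hunk 3: at line 2 remove [bzk] add [opjw] -> 8 lines: pck yomcj gde opjw xos glux buw kmn
Hunk 4: at line 2 remove [opjw,xos] add [vnvj,nbp,kmlnv] -> 9 lines: pck yomcj gde vnvj nbp kmlnv glux buw kmn
Hunk 5: at line 1 remove [gde,vnvj] add [osrml,wrear] -> 9 lines: pck yomcj osrml wrear nbp kmlnv glux buw kmn
Hunk 6: at line 4 remove [kmlnv,glux] add [gxoq] -> 8 lines: pck yomcj osrml wrear nbp gxoq buw kmn
Final line count: 8

Answer: 8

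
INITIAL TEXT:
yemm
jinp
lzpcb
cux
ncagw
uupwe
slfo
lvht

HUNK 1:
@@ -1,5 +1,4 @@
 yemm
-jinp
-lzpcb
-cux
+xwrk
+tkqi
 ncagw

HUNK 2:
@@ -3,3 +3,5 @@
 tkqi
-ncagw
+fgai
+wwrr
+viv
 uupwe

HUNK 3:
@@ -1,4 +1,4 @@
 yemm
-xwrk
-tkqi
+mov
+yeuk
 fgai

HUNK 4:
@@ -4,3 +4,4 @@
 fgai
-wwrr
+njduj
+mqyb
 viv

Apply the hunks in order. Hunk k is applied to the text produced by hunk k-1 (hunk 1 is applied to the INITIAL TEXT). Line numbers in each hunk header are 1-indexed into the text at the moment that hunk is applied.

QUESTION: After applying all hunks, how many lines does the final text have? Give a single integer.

Hunk 1: at line 1 remove [jinp,lzpcb,cux] add [xwrk,tkqi] -> 7 lines: yemm xwrk tkqi ncagw uupwe slfo lvht
Hunk 2: at line 3 remove [ncagw] add [fgai,wwrr,viv] -> 9 lines: yemm xwrk tkqi fgai wwrr viv uupwe slfo lvht
Hunk 3: at line 1 remove [xwrk,tkqi] add [mov,yeuk] -> 9 lines: yemm mov yeuk fgai wwrr viv uupwe slfo lvht
Hunk 4: at line 4 remove [wwrr] add [njduj,mqyb] -> 10 lines: yemm mov yeuk fgai njduj mqyb viv uupwe slfo lvht
Final line count: 10

Answer: 10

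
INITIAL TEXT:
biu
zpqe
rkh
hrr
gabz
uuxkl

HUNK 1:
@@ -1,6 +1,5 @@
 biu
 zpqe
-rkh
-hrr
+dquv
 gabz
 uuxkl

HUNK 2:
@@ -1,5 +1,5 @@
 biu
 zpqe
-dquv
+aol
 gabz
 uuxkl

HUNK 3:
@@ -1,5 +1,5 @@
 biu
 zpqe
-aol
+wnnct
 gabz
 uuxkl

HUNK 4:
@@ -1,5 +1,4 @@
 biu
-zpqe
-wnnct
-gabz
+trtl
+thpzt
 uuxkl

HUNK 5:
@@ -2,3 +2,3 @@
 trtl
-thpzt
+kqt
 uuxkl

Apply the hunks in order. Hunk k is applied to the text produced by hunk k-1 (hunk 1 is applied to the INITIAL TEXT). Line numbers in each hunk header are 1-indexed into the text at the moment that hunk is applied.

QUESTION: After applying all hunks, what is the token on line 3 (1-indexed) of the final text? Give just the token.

Hunk 1: at line 1 remove [rkh,hrr] add [dquv] -> 5 lines: biu zpqe dquv gabz uuxkl
Hunk 2: at line 1 remove [dquv] add [aol] -> 5 lines: biu zpqe aol gabz uuxkl
Hunk 3: at line 1 remove [aol] add [wnnct] -> 5 lines: biu zpqe wnnct gabz uuxkl
Hunk 4: at line 1 remove [zpqe,wnnct,gabz] add [trtl,thpzt] -> 4 lines: biu trtl thpzt uuxkl
Hunk 5: at line 2 remove [thpzt] add [kqt] -> 4 lines: biu trtl kqt uuxkl
Final line 3: kqt

Answer: kqt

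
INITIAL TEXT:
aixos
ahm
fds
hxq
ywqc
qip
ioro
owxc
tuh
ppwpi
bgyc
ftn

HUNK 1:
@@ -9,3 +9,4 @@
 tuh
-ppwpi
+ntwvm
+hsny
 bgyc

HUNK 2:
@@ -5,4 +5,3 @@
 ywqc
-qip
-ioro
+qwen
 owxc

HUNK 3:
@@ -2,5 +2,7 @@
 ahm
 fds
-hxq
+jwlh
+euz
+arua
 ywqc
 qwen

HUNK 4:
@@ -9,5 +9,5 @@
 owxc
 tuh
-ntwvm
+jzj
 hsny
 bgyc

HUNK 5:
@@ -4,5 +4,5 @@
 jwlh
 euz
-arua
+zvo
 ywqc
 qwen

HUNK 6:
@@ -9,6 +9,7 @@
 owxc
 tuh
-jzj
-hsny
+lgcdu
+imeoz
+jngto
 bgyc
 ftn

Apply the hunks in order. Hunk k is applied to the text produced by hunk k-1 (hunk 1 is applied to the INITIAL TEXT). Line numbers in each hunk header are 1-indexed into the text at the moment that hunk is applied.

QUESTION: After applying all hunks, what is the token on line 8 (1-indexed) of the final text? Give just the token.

Hunk 1: at line 9 remove [ppwpi] add [ntwvm,hsny] -> 13 lines: aixos ahm fds hxq ywqc qip ioro owxc tuh ntwvm hsny bgyc ftn
Hunk 2: at line 5 remove [qip,ioro] add [qwen] -> 12 lines: aixos ahm fds hxq ywqc qwen owxc tuh ntwvm hsny bgyc ftn
Hunk 3: at line 2 remove [hxq] add [jwlh,euz,arua] -> 14 lines: aixos ahm fds jwlh euz arua ywqc qwen owxc tuh ntwvm hsny bgyc ftn
Hunk 4: at line 9 remove [ntwvm] add [jzj] -> 14 lines: aixos ahm fds jwlh euz arua ywqc qwen owxc tuh jzj hsny bgyc ftn
Hunk 5: at line 4 remove [arua] add [zvo] -> 14 lines: aixos ahm fds jwlh euz zvo ywqc qwen owxc tuh jzj hsny bgyc ftn
Hunk 6: at line 9 remove [jzj,hsny] add [lgcdu,imeoz,jngto] -> 15 lines: aixos ahm fds jwlh euz zvo ywqc qwen owxc tuh lgcdu imeoz jngto bgyc ftn
Final line 8: qwen

Answer: qwen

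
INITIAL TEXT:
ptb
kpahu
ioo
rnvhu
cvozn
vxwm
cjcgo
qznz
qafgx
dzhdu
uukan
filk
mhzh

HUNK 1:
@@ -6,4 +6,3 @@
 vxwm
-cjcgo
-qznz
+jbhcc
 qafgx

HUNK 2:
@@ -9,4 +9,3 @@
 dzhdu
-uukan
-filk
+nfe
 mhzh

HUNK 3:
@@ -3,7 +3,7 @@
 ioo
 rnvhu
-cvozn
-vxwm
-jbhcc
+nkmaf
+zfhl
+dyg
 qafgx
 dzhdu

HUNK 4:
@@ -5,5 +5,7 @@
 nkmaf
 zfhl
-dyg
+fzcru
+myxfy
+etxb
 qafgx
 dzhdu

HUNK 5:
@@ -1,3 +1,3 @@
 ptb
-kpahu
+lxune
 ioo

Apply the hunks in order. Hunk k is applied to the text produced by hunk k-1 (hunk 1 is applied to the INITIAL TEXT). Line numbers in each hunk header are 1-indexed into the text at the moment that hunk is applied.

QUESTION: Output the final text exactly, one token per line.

Answer: ptb
lxune
ioo
rnvhu
nkmaf
zfhl
fzcru
myxfy
etxb
qafgx
dzhdu
nfe
mhzh

Derivation:
Hunk 1: at line 6 remove [cjcgo,qznz] add [jbhcc] -> 12 lines: ptb kpahu ioo rnvhu cvozn vxwm jbhcc qafgx dzhdu uukan filk mhzh
Hunk 2: at line 9 remove [uukan,filk] add [nfe] -> 11 lines: ptb kpahu ioo rnvhu cvozn vxwm jbhcc qafgx dzhdu nfe mhzh
Hunk 3: at line 3 remove [cvozn,vxwm,jbhcc] add [nkmaf,zfhl,dyg] -> 11 lines: ptb kpahu ioo rnvhu nkmaf zfhl dyg qafgx dzhdu nfe mhzh
Hunk 4: at line 5 remove [dyg] add [fzcru,myxfy,etxb] -> 13 lines: ptb kpahu ioo rnvhu nkmaf zfhl fzcru myxfy etxb qafgx dzhdu nfe mhzh
Hunk 5: at line 1 remove [kpahu] add [lxune] -> 13 lines: ptb lxune ioo rnvhu nkmaf zfhl fzcru myxfy etxb qafgx dzhdu nfe mhzh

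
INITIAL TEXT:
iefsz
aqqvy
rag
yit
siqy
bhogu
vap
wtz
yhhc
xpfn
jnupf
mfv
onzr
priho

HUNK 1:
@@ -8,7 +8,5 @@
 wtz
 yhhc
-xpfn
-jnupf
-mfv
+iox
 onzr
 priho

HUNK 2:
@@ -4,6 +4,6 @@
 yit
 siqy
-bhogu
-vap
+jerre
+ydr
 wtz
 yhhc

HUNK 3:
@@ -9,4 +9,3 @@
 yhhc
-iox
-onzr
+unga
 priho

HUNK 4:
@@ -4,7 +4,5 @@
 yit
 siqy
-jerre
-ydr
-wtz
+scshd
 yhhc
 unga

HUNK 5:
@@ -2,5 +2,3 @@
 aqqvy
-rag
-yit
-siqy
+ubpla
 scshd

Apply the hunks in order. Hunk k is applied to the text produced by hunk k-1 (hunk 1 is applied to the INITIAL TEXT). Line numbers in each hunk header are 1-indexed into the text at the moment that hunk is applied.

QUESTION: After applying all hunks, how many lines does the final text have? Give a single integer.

Hunk 1: at line 8 remove [xpfn,jnupf,mfv] add [iox] -> 12 lines: iefsz aqqvy rag yit siqy bhogu vap wtz yhhc iox onzr priho
Hunk 2: at line 4 remove [bhogu,vap] add [jerre,ydr] -> 12 lines: iefsz aqqvy rag yit siqy jerre ydr wtz yhhc iox onzr priho
Hunk 3: at line 9 remove [iox,onzr] add [unga] -> 11 lines: iefsz aqqvy rag yit siqy jerre ydr wtz yhhc unga priho
Hunk 4: at line 4 remove [jerre,ydr,wtz] add [scshd] -> 9 lines: iefsz aqqvy rag yit siqy scshd yhhc unga priho
Hunk 5: at line 2 remove [rag,yit,siqy] add [ubpla] -> 7 lines: iefsz aqqvy ubpla scshd yhhc unga priho
Final line count: 7

Answer: 7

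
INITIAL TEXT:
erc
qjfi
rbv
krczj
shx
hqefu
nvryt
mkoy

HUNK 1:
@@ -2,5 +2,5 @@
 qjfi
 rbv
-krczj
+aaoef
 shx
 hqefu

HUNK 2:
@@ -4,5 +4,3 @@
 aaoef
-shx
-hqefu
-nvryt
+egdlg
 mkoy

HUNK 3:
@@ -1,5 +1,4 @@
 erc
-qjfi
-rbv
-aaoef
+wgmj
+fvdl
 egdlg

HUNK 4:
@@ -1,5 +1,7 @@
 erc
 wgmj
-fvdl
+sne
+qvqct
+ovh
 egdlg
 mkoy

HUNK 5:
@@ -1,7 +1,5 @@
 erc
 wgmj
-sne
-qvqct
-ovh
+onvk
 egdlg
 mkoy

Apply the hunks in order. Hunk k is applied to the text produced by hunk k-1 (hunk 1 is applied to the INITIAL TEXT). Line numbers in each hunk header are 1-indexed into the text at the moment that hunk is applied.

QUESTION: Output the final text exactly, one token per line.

Hunk 1: at line 2 remove [krczj] add [aaoef] -> 8 lines: erc qjfi rbv aaoef shx hqefu nvryt mkoy
Hunk 2: at line 4 remove [shx,hqefu,nvryt] add [egdlg] -> 6 lines: erc qjfi rbv aaoef egdlg mkoy
Hunk 3: at line 1 remove [qjfi,rbv,aaoef] add [wgmj,fvdl] -> 5 lines: erc wgmj fvdl egdlg mkoy
Hunk 4: at line 1 remove [fvdl] add [sne,qvqct,ovh] -> 7 lines: erc wgmj sne qvqct ovh egdlg mkoy
Hunk 5: at line 1 remove [sne,qvqct,ovh] add [onvk] -> 5 lines: erc wgmj onvk egdlg mkoy

Answer: erc
wgmj
onvk
egdlg
mkoy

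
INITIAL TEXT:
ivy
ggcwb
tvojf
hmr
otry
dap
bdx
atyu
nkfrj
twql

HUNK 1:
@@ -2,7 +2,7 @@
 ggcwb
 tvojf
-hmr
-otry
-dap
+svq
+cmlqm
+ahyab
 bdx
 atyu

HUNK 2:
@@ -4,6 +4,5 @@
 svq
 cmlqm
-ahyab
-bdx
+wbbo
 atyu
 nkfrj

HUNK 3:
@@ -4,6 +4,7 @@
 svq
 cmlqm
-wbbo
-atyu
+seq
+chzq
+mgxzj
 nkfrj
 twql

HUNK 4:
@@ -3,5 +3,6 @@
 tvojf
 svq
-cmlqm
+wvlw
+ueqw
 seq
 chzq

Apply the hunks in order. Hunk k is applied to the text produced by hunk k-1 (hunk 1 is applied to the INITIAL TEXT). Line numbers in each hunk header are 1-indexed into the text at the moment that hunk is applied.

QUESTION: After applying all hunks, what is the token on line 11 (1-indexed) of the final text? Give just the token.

Hunk 1: at line 2 remove [hmr,otry,dap] add [svq,cmlqm,ahyab] -> 10 lines: ivy ggcwb tvojf svq cmlqm ahyab bdx atyu nkfrj twql
Hunk 2: at line 4 remove [ahyab,bdx] add [wbbo] -> 9 lines: ivy ggcwb tvojf svq cmlqm wbbo atyu nkfrj twql
Hunk 3: at line 4 remove [wbbo,atyu] add [seq,chzq,mgxzj] -> 10 lines: ivy ggcwb tvojf svq cmlqm seq chzq mgxzj nkfrj twql
Hunk 4: at line 3 remove [cmlqm] add [wvlw,ueqw] -> 11 lines: ivy ggcwb tvojf svq wvlw ueqw seq chzq mgxzj nkfrj twql
Final line 11: twql

Answer: twql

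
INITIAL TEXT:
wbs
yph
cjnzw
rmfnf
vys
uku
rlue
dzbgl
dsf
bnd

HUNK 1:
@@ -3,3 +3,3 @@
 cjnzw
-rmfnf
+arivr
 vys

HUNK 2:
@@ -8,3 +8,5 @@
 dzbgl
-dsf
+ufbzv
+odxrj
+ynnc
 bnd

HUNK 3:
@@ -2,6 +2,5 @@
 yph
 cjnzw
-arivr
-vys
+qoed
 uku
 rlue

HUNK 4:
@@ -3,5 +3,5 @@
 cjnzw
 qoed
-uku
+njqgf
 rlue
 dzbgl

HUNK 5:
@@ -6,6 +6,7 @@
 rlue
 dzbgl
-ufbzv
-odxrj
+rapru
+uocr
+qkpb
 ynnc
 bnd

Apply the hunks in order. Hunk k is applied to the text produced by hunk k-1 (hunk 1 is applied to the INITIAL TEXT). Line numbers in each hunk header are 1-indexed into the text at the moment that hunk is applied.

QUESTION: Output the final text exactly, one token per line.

Hunk 1: at line 3 remove [rmfnf] add [arivr] -> 10 lines: wbs yph cjnzw arivr vys uku rlue dzbgl dsf bnd
Hunk 2: at line 8 remove [dsf] add [ufbzv,odxrj,ynnc] -> 12 lines: wbs yph cjnzw arivr vys uku rlue dzbgl ufbzv odxrj ynnc bnd
Hunk 3: at line 2 remove [arivr,vys] add [qoed] -> 11 lines: wbs yph cjnzw qoed uku rlue dzbgl ufbzv odxrj ynnc bnd
Hunk 4: at line 3 remove [uku] add [njqgf] -> 11 lines: wbs yph cjnzw qoed njqgf rlue dzbgl ufbzv odxrj ynnc bnd
Hunk 5: at line 6 remove [ufbzv,odxrj] add [rapru,uocr,qkpb] -> 12 lines: wbs yph cjnzw qoed njqgf rlue dzbgl rapru uocr qkpb ynnc bnd

Answer: wbs
yph
cjnzw
qoed
njqgf
rlue
dzbgl
rapru
uocr
qkpb
ynnc
bnd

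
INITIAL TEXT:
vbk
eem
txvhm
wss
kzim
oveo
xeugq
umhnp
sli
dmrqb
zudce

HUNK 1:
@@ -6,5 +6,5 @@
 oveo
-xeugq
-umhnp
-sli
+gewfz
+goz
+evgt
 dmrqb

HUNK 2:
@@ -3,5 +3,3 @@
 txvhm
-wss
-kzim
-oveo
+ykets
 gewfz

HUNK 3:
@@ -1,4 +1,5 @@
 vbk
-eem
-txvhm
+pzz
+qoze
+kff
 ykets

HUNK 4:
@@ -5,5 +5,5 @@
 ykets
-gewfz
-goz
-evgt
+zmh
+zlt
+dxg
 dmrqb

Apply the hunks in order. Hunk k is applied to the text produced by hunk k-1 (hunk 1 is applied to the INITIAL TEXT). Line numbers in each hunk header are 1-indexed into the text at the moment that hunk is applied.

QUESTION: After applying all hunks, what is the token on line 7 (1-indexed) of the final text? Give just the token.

Answer: zlt

Derivation:
Hunk 1: at line 6 remove [xeugq,umhnp,sli] add [gewfz,goz,evgt] -> 11 lines: vbk eem txvhm wss kzim oveo gewfz goz evgt dmrqb zudce
Hunk 2: at line 3 remove [wss,kzim,oveo] add [ykets] -> 9 lines: vbk eem txvhm ykets gewfz goz evgt dmrqb zudce
Hunk 3: at line 1 remove [eem,txvhm] add [pzz,qoze,kff] -> 10 lines: vbk pzz qoze kff ykets gewfz goz evgt dmrqb zudce
Hunk 4: at line 5 remove [gewfz,goz,evgt] add [zmh,zlt,dxg] -> 10 lines: vbk pzz qoze kff ykets zmh zlt dxg dmrqb zudce
Final line 7: zlt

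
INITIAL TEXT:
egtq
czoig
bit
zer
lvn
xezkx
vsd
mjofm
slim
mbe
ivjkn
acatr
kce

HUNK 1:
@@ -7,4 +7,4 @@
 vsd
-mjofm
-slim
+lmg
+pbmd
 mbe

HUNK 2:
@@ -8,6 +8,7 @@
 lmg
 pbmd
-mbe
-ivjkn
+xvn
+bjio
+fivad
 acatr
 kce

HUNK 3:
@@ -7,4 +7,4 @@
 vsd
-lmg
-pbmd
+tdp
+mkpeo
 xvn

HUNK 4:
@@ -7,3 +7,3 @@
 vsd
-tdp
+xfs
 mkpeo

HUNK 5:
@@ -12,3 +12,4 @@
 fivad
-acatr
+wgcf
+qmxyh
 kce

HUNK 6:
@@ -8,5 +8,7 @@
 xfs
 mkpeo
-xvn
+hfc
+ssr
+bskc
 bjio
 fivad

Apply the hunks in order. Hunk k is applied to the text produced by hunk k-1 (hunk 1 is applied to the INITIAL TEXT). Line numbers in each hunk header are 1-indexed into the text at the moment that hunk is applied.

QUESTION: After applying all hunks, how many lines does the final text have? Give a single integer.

Hunk 1: at line 7 remove [mjofm,slim] add [lmg,pbmd] -> 13 lines: egtq czoig bit zer lvn xezkx vsd lmg pbmd mbe ivjkn acatr kce
Hunk 2: at line 8 remove [mbe,ivjkn] add [xvn,bjio,fivad] -> 14 lines: egtq czoig bit zer lvn xezkx vsd lmg pbmd xvn bjio fivad acatr kce
Hunk 3: at line 7 remove [lmg,pbmd] add [tdp,mkpeo] -> 14 lines: egtq czoig bit zer lvn xezkx vsd tdp mkpeo xvn bjio fivad acatr kce
Hunk 4: at line 7 remove [tdp] add [xfs] -> 14 lines: egtq czoig bit zer lvn xezkx vsd xfs mkpeo xvn bjio fivad acatr kce
Hunk 5: at line 12 remove [acatr] add [wgcf,qmxyh] -> 15 lines: egtq czoig bit zer lvn xezkx vsd xfs mkpeo xvn bjio fivad wgcf qmxyh kce
Hunk 6: at line 8 remove [xvn] add [hfc,ssr,bskc] -> 17 lines: egtq czoig bit zer lvn xezkx vsd xfs mkpeo hfc ssr bskc bjio fivad wgcf qmxyh kce
Final line count: 17

Answer: 17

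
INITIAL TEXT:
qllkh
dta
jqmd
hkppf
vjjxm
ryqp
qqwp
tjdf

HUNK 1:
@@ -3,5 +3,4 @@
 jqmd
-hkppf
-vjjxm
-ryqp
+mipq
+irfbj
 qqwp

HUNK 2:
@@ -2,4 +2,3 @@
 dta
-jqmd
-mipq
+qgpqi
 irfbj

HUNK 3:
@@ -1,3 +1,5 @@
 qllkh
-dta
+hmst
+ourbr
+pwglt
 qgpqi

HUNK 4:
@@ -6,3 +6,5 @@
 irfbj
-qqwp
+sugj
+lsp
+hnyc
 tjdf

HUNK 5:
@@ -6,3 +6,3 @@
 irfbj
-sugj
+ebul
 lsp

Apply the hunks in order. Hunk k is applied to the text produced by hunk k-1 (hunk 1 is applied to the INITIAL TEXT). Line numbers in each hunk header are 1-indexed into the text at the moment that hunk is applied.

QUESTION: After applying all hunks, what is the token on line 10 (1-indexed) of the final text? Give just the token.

Hunk 1: at line 3 remove [hkppf,vjjxm,ryqp] add [mipq,irfbj] -> 7 lines: qllkh dta jqmd mipq irfbj qqwp tjdf
Hunk 2: at line 2 remove [jqmd,mipq] add [qgpqi] -> 6 lines: qllkh dta qgpqi irfbj qqwp tjdf
Hunk 3: at line 1 remove [dta] add [hmst,ourbr,pwglt] -> 8 lines: qllkh hmst ourbr pwglt qgpqi irfbj qqwp tjdf
Hunk 4: at line 6 remove [qqwp] add [sugj,lsp,hnyc] -> 10 lines: qllkh hmst ourbr pwglt qgpqi irfbj sugj lsp hnyc tjdf
Hunk 5: at line 6 remove [sugj] add [ebul] -> 10 lines: qllkh hmst ourbr pwglt qgpqi irfbj ebul lsp hnyc tjdf
Final line 10: tjdf

Answer: tjdf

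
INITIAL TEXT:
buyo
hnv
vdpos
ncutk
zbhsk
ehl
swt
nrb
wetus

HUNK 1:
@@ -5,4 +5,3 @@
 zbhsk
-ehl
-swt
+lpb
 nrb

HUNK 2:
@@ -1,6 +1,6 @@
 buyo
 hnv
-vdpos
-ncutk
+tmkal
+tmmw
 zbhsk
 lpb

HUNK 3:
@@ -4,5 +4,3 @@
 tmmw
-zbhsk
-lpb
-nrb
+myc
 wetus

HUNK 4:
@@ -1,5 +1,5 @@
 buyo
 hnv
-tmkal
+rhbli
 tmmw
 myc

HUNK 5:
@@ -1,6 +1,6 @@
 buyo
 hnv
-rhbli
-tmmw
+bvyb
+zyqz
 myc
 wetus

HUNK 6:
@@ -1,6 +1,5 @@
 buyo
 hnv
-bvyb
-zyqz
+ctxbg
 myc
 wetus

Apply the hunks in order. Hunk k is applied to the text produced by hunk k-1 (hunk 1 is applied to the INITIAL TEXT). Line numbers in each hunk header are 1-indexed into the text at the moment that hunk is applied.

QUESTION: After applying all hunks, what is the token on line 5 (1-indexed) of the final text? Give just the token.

Answer: wetus

Derivation:
Hunk 1: at line 5 remove [ehl,swt] add [lpb] -> 8 lines: buyo hnv vdpos ncutk zbhsk lpb nrb wetus
Hunk 2: at line 1 remove [vdpos,ncutk] add [tmkal,tmmw] -> 8 lines: buyo hnv tmkal tmmw zbhsk lpb nrb wetus
Hunk 3: at line 4 remove [zbhsk,lpb,nrb] add [myc] -> 6 lines: buyo hnv tmkal tmmw myc wetus
Hunk 4: at line 1 remove [tmkal] add [rhbli] -> 6 lines: buyo hnv rhbli tmmw myc wetus
Hunk 5: at line 1 remove [rhbli,tmmw] add [bvyb,zyqz] -> 6 lines: buyo hnv bvyb zyqz myc wetus
Hunk 6: at line 1 remove [bvyb,zyqz] add [ctxbg] -> 5 lines: buyo hnv ctxbg myc wetus
Final line 5: wetus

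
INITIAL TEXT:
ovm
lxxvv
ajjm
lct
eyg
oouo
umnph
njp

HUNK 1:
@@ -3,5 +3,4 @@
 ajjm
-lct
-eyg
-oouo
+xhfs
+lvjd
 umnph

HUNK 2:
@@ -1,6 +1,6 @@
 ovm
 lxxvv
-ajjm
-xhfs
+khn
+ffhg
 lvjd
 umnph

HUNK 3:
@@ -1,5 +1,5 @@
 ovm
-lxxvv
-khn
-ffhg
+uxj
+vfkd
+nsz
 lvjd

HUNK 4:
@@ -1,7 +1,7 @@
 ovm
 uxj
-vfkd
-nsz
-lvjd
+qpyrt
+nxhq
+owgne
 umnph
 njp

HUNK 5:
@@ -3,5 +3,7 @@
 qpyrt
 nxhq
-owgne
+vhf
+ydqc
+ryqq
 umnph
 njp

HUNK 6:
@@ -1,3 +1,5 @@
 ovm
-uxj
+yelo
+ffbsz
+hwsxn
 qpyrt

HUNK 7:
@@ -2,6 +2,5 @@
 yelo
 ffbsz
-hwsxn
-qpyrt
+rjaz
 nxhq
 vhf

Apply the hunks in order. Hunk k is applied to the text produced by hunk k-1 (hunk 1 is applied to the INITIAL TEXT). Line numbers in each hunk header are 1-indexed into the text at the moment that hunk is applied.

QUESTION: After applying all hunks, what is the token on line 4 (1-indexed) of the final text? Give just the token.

Answer: rjaz

Derivation:
Hunk 1: at line 3 remove [lct,eyg,oouo] add [xhfs,lvjd] -> 7 lines: ovm lxxvv ajjm xhfs lvjd umnph njp
Hunk 2: at line 1 remove [ajjm,xhfs] add [khn,ffhg] -> 7 lines: ovm lxxvv khn ffhg lvjd umnph njp
Hunk 3: at line 1 remove [lxxvv,khn,ffhg] add [uxj,vfkd,nsz] -> 7 lines: ovm uxj vfkd nsz lvjd umnph njp
Hunk 4: at line 1 remove [vfkd,nsz,lvjd] add [qpyrt,nxhq,owgne] -> 7 lines: ovm uxj qpyrt nxhq owgne umnph njp
Hunk 5: at line 3 remove [owgne] add [vhf,ydqc,ryqq] -> 9 lines: ovm uxj qpyrt nxhq vhf ydqc ryqq umnph njp
Hunk 6: at line 1 remove [uxj] add [yelo,ffbsz,hwsxn] -> 11 lines: ovm yelo ffbsz hwsxn qpyrt nxhq vhf ydqc ryqq umnph njp
Hunk 7: at line 2 remove [hwsxn,qpyrt] add [rjaz] -> 10 lines: ovm yelo ffbsz rjaz nxhq vhf ydqc ryqq umnph njp
Final line 4: rjaz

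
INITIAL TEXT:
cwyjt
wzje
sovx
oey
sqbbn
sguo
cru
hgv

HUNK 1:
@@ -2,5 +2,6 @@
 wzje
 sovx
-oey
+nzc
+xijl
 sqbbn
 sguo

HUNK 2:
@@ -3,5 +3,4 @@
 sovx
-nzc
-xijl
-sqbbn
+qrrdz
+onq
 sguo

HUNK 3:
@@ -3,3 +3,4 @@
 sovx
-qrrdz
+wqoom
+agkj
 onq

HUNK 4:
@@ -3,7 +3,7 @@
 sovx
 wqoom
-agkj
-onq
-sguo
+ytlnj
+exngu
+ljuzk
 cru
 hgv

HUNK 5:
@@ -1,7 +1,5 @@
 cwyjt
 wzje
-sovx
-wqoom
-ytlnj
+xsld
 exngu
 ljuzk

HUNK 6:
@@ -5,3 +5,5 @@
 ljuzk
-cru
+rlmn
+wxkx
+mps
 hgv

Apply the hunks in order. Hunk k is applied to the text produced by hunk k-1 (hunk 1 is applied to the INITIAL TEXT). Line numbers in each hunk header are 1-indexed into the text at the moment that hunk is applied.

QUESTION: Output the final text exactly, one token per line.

Hunk 1: at line 2 remove [oey] add [nzc,xijl] -> 9 lines: cwyjt wzje sovx nzc xijl sqbbn sguo cru hgv
Hunk 2: at line 3 remove [nzc,xijl,sqbbn] add [qrrdz,onq] -> 8 lines: cwyjt wzje sovx qrrdz onq sguo cru hgv
Hunk 3: at line 3 remove [qrrdz] add [wqoom,agkj] -> 9 lines: cwyjt wzje sovx wqoom agkj onq sguo cru hgv
Hunk 4: at line 3 remove [agkj,onq,sguo] add [ytlnj,exngu,ljuzk] -> 9 lines: cwyjt wzje sovx wqoom ytlnj exngu ljuzk cru hgv
Hunk 5: at line 1 remove [sovx,wqoom,ytlnj] add [xsld] -> 7 lines: cwyjt wzje xsld exngu ljuzk cru hgv
Hunk 6: at line 5 remove [cru] add [rlmn,wxkx,mps] -> 9 lines: cwyjt wzje xsld exngu ljuzk rlmn wxkx mps hgv

Answer: cwyjt
wzje
xsld
exngu
ljuzk
rlmn
wxkx
mps
hgv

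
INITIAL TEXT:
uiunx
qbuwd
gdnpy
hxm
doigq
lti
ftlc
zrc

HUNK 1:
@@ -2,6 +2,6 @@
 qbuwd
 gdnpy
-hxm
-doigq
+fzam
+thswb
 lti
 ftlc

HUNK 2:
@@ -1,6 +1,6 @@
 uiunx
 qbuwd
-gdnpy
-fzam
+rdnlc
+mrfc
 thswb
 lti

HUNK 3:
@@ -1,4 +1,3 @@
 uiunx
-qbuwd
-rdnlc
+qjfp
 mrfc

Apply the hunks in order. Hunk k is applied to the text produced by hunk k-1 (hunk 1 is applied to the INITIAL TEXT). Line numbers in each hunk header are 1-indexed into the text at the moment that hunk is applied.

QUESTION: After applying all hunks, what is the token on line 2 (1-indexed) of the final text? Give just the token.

Answer: qjfp

Derivation:
Hunk 1: at line 2 remove [hxm,doigq] add [fzam,thswb] -> 8 lines: uiunx qbuwd gdnpy fzam thswb lti ftlc zrc
Hunk 2: at line 1 remove [gdnpy,fzam] add [rdnlc,mrfc] -> 8 lines: uiunx qbuwd rdnlc mrfc thswb lti ftlc zrc
Hunk 3: at line 1 remove [qbuwd,rdnlc] add [qjfp] -> 7 lines: uiunx qjfp mrfc thswb lti ftlc zrc
Final line 2: qjfp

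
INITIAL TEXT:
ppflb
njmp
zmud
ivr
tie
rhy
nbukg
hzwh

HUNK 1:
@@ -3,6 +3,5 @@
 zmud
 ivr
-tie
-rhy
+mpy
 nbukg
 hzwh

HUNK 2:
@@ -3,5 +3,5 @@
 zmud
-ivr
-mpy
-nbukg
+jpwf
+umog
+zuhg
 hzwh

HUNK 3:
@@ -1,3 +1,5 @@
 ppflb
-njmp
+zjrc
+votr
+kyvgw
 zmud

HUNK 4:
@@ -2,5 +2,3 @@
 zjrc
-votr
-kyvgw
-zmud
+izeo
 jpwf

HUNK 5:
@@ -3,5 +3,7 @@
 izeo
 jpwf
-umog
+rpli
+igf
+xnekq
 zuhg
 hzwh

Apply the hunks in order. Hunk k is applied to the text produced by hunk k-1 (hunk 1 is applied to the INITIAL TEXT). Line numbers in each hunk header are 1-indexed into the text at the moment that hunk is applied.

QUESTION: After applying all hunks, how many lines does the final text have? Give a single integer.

Hunk 1: at line 3 remove [tie,rhy] add [mpy] -> 7 lines: ppflb njmp zmud ivr mpy nbukg hzwh
Hunk 2: at line 3 remove [ivr,mpy,nbukg] add [jpwf,umog,zuhg] -> 7 lines: ppflb njmp zmud jpwf umog zuhg hzwh
Hunk 3: at line 1 remove [njmp] add [zjrc,votr,kyvgw] -> 9 lines: ppflb zjrc votr kyvgw zmud jpwf umog zuhg hzwh
Hunk 4: at line 2 remove [votr,kyvgw,zmud] add [izeo] -> 7 lines: ppflb zjrc izeo jpwf umog zuhg hzwh
Hunk 5: at line 3 remove [umog] add [rpli,igf,xnekq] -> 9 lines: ppflb zjrc izeo jpwf rpli igf xnekq zuhg hzwh
Final line count: 9

Answer: 9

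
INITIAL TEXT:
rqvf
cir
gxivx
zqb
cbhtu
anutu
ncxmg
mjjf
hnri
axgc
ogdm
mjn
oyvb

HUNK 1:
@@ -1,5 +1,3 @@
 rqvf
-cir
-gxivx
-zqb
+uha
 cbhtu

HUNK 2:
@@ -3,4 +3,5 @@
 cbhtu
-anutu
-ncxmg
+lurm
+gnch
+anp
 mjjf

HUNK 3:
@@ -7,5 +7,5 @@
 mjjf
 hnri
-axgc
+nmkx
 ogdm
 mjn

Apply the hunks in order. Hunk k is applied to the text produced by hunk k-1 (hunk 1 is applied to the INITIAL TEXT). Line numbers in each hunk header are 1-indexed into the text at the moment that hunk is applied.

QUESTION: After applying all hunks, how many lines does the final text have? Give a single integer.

Answer: 12

Derivation:
Hunk 1: at line 1 remove [cir,gxivx,zqb] add [uha] -> 11 lines: rqvf uha cbhtu anutu ncxmg mjjf hnri axgc ogdm mjn oyvb
Hunk 2: at line 3 remove [anutu,ncxmg] add [lurm,gnch,anp] -> 12 lines: rqvf uha cbhtu lurm gnch anp mjjf hnri axgc ogdm mjn oyvb
Hunk 3: at line 7 remove [axgc] add [nmkx] -> 12 lines: rqvf uha cbhtu lurm gnch anp mjjf hnri nmkx ogdm mjn oyvb
Final line count: 12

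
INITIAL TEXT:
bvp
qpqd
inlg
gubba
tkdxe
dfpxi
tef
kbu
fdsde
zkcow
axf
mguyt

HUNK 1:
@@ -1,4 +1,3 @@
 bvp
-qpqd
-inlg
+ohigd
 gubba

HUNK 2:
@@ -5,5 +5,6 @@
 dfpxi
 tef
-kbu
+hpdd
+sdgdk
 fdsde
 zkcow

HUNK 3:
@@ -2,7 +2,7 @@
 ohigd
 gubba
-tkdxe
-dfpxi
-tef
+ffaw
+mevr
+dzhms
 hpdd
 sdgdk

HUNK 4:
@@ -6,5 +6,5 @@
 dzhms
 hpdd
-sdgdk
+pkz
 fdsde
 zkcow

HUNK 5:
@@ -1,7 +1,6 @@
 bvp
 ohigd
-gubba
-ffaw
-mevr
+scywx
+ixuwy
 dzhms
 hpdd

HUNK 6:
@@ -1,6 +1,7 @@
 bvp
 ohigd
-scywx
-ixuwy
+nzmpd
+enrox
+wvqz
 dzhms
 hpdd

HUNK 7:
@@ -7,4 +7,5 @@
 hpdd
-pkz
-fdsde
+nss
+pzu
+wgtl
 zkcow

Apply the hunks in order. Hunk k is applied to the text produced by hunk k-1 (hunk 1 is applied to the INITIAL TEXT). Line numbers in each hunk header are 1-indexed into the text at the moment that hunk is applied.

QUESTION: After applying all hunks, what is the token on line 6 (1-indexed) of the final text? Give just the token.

Hunk 1: at line 1 remove [qpqd,inlg] add [ohigd] -> 11 lines: bvp ohigd gubba tkdxe dfpxi tef kbu fdsde zkcow axf mguyt
Hunk 2: at line 5 remove [kbu] add [hpdd,sdgdk] -> 12 lines: bvp ohigd gubba tkdxe dfpxi tef hpdd sdgdk fdsde zkcow axf mguyt
Hunk 3: at line 2 remove [tkdxe,dfpxi,tef] add [ffaw,mevr,dzhms] -> 12 lines: bvp ohigd gubba ffaw mevr dzhms hpdd sdgdk fdsde zkcow axf mguyt
Hunk 4: at line 6 remove [sdgdk] add [pkz] -> 12 lines: bvp ohigd gubba ffaw mevr dzhms hpdd pkz fdsde zkcow axf mguyt
Hunk 5: at line 1 remove [gubba,ffaw,mevr] add [scywx,ixuwy] -> 11 lines: bvp ohigd scywx ixuwy dzhms hpdd pkz fdsde zkcow axf mguyt
Hunk 6: at line 1 remove [scywx,ixuwy] add [nzmpd,enrox,wvqz] -> 12 lines: bvp ohigd nzmpd enrox wvqz dzhms hpdd pkz fdsde zkcow axf mguyt
Hunk 7: at line 7 remove [pkz,fdsde] add [nss,pzu,wgtl] -> 13 lines: bvp ohigd nzmpd enrox wvqz dzhms hpdd nss pzu wgtl zkcow axf mguyt
Final line 6: dzhms

Answer: dzhms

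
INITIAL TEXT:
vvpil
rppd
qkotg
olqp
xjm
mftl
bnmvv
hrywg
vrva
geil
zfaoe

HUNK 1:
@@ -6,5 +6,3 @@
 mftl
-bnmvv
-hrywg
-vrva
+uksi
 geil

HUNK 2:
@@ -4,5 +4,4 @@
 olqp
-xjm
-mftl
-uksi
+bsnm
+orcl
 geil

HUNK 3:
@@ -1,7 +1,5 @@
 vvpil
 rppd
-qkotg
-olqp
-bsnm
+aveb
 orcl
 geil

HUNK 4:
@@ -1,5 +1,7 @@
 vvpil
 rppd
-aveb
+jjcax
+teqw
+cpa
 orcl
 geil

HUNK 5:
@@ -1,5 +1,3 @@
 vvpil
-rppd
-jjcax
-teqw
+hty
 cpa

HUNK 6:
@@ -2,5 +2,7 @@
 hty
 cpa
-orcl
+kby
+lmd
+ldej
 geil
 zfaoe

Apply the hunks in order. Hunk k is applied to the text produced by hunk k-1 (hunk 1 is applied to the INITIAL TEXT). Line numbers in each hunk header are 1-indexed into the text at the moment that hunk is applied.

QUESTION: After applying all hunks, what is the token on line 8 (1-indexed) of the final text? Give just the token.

Answer: zfaoe

Derivation:
Hunk 1: at line 6 remove [bnmvv,hrywg,vrva] add [uksi] -> 9 lines: vvpil rppd qkotg olqp xjm mftl uksi geil zfaoe
Hunk 2: at line 4 remove [xjm,mftl,uksi] add [bsnm,orcl] -> 8 lines: vvpil rppd qkotg olqp bsnm orcl geil zfaoe
Hunk 3: at line 1 remove [qkotg,olqp,bsnm] add [aveb] -> 6 lines: vvpil rppd aveb orcl geil zfaoe
Hunk 4: at line 1 remove [aveb] add [jjcax,teqw,cpa] -> 8 lines: vvpil rppd jjcax teqw cpa orcl geil zfaoe
Hunk 5: at line 1 remove [rppd,jjcax,teqw] add [hty] -> 6 lines: vvpil hty cpa orcl geil zfaoe
Hunk 6: at line 2 remove [orcl] add [kby,lmd,ldej] -> 8 lines: vvpil hty cpa kby lmd ldej geil zfaoe
Final line 8: zfaoe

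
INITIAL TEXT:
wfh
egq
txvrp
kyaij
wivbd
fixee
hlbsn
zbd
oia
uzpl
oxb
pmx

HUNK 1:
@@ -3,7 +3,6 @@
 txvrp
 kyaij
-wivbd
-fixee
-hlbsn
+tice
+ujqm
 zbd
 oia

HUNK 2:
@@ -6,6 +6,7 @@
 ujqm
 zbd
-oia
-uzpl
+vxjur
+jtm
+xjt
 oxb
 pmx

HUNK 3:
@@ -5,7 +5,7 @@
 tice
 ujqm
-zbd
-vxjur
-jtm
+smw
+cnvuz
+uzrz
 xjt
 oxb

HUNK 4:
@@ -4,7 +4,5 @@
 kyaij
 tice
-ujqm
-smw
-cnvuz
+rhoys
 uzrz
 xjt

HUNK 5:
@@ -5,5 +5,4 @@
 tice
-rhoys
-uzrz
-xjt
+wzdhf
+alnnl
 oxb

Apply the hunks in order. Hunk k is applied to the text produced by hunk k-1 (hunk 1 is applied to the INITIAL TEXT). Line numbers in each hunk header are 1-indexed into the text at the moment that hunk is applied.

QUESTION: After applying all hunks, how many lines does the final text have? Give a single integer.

Answer: 9

Derivation:
Hunk 1: at line 3 remove [wivbd,fixee,hlbsn] add [tice,ujqm] -> 11 lines: wfh egq txvrp kyaij tice ujqm zbd oia uzpl oxb pmx
Hunk 2: at line 6 remove [oia,uzpl] add [vxjur,jtm,xjt] -> 12 lines: wfh egq txvrp kyaij tice ujqm zbd vxjur jtm xjt oxb pmx
Hunk 3: at line 5 remove [zbd,vxjur,jtm] add [smw,cnvuz,uzrz] -> 12 lines: wfh egq txvrp kyaij tice ujqm smw cnvuz uzrz xjt oxb pmx
Hunk 4: at line 4 remove [ujqm,smw,cnvuz] add [rhoys] -> 10 lines: wfh egq txvrp kyaij tice rhoys uzrz xjt oxb pmx
Hunk 5: at line 5 remove [rhoys,uzrz,xjt] add [wzdhf,alnnl] -> 9 lines: wfh egq txvrp kyaij tice wzdhf alnnl oxb pmx
Final line count: 9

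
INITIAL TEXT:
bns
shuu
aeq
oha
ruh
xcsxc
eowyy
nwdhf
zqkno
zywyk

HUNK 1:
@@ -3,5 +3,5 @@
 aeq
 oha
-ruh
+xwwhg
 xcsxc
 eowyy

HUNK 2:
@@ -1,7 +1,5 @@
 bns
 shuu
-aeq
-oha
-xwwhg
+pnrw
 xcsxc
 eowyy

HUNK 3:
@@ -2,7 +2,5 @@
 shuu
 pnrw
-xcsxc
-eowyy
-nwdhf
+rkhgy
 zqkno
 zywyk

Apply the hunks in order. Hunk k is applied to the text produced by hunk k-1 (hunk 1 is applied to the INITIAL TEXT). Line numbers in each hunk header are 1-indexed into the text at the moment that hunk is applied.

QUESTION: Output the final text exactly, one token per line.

Answer: bns
shuu
pnrw
rkhgy
zqkno
zywyk

Derivation:
Hunk 1: at line 3 remove [ruh] add [xwwhg] -> 10 lines: bns shuu aeq oha xwwhg xcsxc eowyy nwdhf zqkno zywyk
Hunk 2: at line 1 remove [aeq,oha,xwwhg] add [pnrw] -> 8 lines: bns shuu pnrw xcsxc eowyy nwdhf zqkno zywyk
Hunk 3: at line 2 remove [xcsxc,eowyy,nwdhf] add [rkhgy] -> 6 lines: bns shuu pnrw rkhgy zqkno zywyk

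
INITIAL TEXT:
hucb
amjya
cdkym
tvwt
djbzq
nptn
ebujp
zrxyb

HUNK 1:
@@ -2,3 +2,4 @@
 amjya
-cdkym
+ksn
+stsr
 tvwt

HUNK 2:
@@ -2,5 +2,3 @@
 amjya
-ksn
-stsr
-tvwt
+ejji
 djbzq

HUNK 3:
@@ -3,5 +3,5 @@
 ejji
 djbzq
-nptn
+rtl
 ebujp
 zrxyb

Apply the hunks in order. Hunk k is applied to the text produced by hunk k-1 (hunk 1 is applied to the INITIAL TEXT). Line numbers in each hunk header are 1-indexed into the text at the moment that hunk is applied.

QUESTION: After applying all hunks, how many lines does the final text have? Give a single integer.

Hunk 1: at line 2 remove [cdkym] add [ksn,stsr] -> 9 lines: hucb amjya ksn stsr tvwt djbzq nptn ebujp zrxyb
Hunk 2: at line 2 remove [ksn,stsr,tvwt] add [ejji] -> 7 lines: hucb amjya ejji djbzq nptn ebujp zrxyb
Hunk 3: at line 3 remove [nptn] add [rtl] -> 7 lines: hucb amjya ejji djbzq rtl ebujp zrxyb
Final line count: 7

Answer: 7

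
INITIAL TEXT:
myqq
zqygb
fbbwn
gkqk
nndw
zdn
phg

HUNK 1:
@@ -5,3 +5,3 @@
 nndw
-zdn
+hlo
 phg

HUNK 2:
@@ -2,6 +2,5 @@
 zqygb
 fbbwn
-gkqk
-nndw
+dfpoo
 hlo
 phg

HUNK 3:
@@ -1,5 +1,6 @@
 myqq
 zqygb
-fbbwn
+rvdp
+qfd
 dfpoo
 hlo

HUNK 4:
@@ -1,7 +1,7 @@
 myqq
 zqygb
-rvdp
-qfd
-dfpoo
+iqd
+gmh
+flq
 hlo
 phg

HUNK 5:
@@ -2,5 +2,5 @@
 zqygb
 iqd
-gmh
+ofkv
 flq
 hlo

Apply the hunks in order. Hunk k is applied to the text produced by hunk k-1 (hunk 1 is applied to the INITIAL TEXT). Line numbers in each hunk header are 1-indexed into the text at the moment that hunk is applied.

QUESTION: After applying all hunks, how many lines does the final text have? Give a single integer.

Hunk 1: at line 5 remove [zdn] add [hlo] -> 7 lines: myqq zqygb fbbwn gkqk nndw hlo phg
Hunk 2: at line 2 remove [gkqk,nndw] add [dfpoo] -> 6 lines: myqq zqygb fbbwn dfpoo hlo phg
Hunk 3: at line 1 remove [fbbwn] add [rvdp,qfd] -> 7 lines: myqq zqygb rvdp qfd dfpoo hlo phg
Hunk 4: at line 1 remove [rvdp,qfd,dfpoo] add [iqd,gmh,flq] -> 7 lines: myqq zqygb iqd gmh flq hlo phg
Hunk 5: at line 2 remove [gmh] add [ofkv] -> 7 lines: myqq zqygb iqd ofkv flq hlo phg
Final line count: 7

Answer: 7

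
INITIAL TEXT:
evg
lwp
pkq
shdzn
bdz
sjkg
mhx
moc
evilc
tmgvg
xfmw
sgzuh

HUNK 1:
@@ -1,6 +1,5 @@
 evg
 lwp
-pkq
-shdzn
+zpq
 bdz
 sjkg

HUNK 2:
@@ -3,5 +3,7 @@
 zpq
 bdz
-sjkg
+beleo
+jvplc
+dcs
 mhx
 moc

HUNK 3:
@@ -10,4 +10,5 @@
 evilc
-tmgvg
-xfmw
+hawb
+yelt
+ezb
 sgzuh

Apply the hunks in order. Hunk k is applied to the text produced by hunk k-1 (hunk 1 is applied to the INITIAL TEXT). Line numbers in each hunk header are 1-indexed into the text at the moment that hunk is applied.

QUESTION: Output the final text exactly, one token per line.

Answer: evg
lwp
zpq
bdz
beleo
jvplc
dcs
mhx
moc
evilc
hawb
yelt
ezb
sgzuh

Derivation:
Hunk 1: at line 1 remove [pkq,shdzn] add [zpq] -> 11 lines: evg lwp zpq bdz sjkg mhx moc evilc tmgvg xfmw sgzuh
Hunk 2: at line 3 remove [sjkg] add [beleo,jvplc,dcs] -> 13 lines: evg lwp zpq bdz beleo jvplc dcs mhx moc evilc tmgvg xfmw sgzuh
Hunk 3: at line 10 remove [tmgvg,xfmw] add [hawb,yelt,ezb] -> 14 lines: evg lwp zpq bdz beleo jvplc dcs mhx moc evilc hawb yelt ezb sgzuh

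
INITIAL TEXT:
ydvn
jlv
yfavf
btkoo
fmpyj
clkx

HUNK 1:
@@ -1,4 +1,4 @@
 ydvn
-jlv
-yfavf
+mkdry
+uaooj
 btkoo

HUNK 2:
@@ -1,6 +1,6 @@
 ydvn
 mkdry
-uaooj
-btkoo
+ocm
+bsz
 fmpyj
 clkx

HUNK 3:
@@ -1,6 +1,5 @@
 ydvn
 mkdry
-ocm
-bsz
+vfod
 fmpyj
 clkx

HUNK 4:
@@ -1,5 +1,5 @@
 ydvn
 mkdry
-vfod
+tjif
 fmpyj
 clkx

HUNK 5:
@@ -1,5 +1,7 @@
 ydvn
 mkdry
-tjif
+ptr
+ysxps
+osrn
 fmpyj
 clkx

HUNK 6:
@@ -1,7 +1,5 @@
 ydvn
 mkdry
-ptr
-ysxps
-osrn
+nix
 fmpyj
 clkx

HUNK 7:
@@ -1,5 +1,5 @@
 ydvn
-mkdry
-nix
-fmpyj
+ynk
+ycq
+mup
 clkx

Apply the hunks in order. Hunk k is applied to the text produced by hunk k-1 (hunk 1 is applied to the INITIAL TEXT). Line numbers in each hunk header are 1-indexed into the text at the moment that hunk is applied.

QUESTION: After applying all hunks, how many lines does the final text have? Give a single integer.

Hunk 1: at line 1 remove [jlv,yfavf] add [mkdry,uaooj] -> 6 lines: ydvn mkdry uaooj btkoo fmpyj clkx
Hunk 2: at line 1 remove [uaooj,btkoo] add [ocm,bsz] -> 6 lines: ydvn mkdry ocm bsz fmpyj clkx
Hunk 3: at line 1 remove [ocm,bsz] add [vfod] -> 5 lines: ydvn mkdry vfod fmpyj clkx
Hunk 4: at line 1 remove [vfod] add [tjif] -> 5 lines: ydvn mkdry tjif fmpyj clkx
Hunk 5: at line 1 remove [tjif] add [ptr,ysxps,osrn] -> 7 lines: ydvn mkdry ptr ysxps osrn fmpyj clkx
Hunk 6: at line 1 remove [ptr,ysxps,osrn] add [nix] -> 5 lines: ydvn mkdry nix fmpyj clkx
Hunk 7: at line 1 remove [mkdry,nix,fmpyj] add [ynk,ycq,mup] -> 5 lines: ydvn ynk ycq mup clkx
Final line count: 5

Answer: 5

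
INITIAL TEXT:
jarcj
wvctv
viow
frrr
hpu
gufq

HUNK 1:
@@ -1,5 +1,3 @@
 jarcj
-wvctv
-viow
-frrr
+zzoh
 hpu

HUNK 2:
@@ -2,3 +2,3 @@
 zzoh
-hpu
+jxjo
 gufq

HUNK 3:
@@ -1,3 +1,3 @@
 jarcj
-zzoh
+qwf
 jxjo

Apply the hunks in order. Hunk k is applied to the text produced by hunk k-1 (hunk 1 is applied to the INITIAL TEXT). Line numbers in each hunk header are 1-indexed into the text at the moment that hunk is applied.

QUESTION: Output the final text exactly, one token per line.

Hunk 1: at line 1 remove [wvctv,viow,frrr] add [zzoh] -> 4 lines: jarcj zzoh hpu gufq
Hunk 2: at line 2 remove [hpu] add [jxjo] -> 4 lines: jarcj zzoh jxjo gufq
Hunk 3: at line 1 remove [zzoh] add [qwf] -> 4 lines: jarcj qwf jxjo gufq

Answer: jarcj
qwf
jxjo
gufq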